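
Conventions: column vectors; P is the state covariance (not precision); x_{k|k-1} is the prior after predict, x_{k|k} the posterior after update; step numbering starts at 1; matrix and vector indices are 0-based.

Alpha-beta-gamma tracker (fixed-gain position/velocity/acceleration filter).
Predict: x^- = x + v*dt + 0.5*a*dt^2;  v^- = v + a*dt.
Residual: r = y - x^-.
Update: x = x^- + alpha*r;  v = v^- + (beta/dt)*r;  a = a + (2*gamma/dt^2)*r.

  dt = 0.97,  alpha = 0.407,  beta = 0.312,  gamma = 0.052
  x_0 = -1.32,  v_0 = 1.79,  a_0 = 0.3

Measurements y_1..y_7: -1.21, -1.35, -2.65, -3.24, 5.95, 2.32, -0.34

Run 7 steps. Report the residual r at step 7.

step 1: x_pred=0.5574  r=-1.7674  x^+=-0.1619  v^+=1.5125  a^+=0.1046
step 2: x_pred=1.3544  r=-2.7044  x^+=0.2537  v^+=0.7441  a^+=-0.1943
step 3: x_pred=0.8841  r=-3.5341  x^+=-0.5543  v^+=-0.5811  a^+=-0.5849
step 4: x_pred=-1.3931  r=-1.8469  x^+=-2.1448  v^+=-1.7425  a^+=-0.7891
step 5: x_pred=-4.2062  r=10.1562  x^+=-0.0727  v^+=0.7588  a^+=0.3335
step 6: x_pred=0.8203  r=1.4997  x^+=1.4307  v^+=1.5647  a^+=0.4993
step 7: x_pred=3.1834  r=-3.5234  x^+=1.7494  v^+=0.9157  a^+=0.1098

resid = -3.5234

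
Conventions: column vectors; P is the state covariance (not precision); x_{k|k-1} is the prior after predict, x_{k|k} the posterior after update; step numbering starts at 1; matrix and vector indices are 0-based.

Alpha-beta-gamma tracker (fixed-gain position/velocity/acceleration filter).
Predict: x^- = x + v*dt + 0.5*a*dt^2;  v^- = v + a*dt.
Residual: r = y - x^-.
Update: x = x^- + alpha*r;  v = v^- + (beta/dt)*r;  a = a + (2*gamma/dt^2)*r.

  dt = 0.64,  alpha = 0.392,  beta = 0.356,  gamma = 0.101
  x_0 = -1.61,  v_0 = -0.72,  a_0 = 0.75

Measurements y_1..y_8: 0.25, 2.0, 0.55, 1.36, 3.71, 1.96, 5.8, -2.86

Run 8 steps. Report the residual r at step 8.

resid = -6.0756

step 1: x_pred=-1.9172  r=2.1672  x^+=-1.0677  v^+=0.9655  a^+=1.8188
step 2: x_pred=-0.0772  r=2.0772  x^+=0.7370  v^+=3.2850  a^+=2.8432
step 3: x_pred=3.4217  r=-2.8717  x^+=2.2960  v^+=3.5073  a^+=1.4270
step 4: x_pred=4.8329  r=-3.4729  x^+=3.4715  v^+=2.4887  a^+=-0.2857
step 5: x_pred=5.0058  r=-1.2958  x^+=4.4978  v^+=1.5851  a^+=-0.9248
step 6: x_pred=5.3229  r=-3.3629  x^+=4.0046  v^+=-0.8774  a^+=-2.5832
step 7: x_pred=2.9141  r=2.8859  x^+=4.0454  v^+=-0.9253  a^+=-1.1600
step 8: x_pred=3.2156  r=-6.0756  x^+=0.8339  v^+=-5.0473  a^+=-4.1562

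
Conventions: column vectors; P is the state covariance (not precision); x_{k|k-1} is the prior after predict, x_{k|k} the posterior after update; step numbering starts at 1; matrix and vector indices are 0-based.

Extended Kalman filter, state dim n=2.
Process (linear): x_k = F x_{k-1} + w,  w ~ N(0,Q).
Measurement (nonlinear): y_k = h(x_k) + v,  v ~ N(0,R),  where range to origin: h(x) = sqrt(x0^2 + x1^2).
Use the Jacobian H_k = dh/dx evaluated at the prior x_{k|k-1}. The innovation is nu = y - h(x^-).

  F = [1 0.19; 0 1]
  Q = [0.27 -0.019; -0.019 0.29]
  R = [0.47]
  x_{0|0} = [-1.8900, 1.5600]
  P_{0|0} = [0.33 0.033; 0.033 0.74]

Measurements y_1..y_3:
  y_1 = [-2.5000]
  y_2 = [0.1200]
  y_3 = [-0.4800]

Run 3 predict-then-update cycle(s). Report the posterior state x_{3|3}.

x_post = [0.0493, 0.0939]

step 1: x^-=[-1.5936, 1.5600]  P^-=[0.6393 0.1546; 0.1546 1.0300]  H_jac=[-0.7146 0.6995]  S=[1.1459]  K=[-0.3043; 0.5324]  nu=[-4.7301]  x^+=[-0.1544, -0.9581]  P^+=[0.5332 0.3402; 0.3402 0.7052]
step 2: x^-=[-0.3364, -0.9581]  P^-=[0.9579 0.4552; 0.4552 0.9952]  H_jac=[-0.3313 -0.9435]  S=[1.7457]  K=[-0.4278; -0.6243]  nu=[-0.8955]  x^+=[0.0467, -0.3991]  P^+=[0.6384 -0.0110; -0.0110 0.3149]
step 3: x^-=[-0.0291, -0.3991]  P^-=[0.9156 0.0298; 0.0298 0.6049]  H_jac=[-0.0728 -0.9973]  S=[1.0808]  K=[-0.0892; -0.5601]  nu=[-0.8802]  x^+=[0.0493, 0.0939]  P^+=[0.9070 -0.0242; -0.0242 0.2657]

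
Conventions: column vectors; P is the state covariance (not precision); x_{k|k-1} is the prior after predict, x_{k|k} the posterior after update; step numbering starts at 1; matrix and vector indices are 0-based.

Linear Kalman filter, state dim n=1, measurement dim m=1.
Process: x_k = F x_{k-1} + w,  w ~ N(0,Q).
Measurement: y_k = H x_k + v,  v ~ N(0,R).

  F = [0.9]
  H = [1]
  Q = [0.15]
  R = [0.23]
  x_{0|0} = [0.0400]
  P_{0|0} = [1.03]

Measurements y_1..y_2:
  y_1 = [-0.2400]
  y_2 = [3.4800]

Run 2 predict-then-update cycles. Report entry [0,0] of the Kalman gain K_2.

step 1: x^-=[0.0360]  P^-=[0.9843]  S=[1.2143]  K=[0.8106]  nu=[-0.2760]  x^+=[-0.1877]  P^+=[0.1864]
step 2: x^-=[-0.1690]  P^-=[0.3010]  S=[0.5310]  K=[0.5669]  nu=[3.6490]  x^+=[1.8995]  P^+=[0.1304]

K[0,0] = 0.5669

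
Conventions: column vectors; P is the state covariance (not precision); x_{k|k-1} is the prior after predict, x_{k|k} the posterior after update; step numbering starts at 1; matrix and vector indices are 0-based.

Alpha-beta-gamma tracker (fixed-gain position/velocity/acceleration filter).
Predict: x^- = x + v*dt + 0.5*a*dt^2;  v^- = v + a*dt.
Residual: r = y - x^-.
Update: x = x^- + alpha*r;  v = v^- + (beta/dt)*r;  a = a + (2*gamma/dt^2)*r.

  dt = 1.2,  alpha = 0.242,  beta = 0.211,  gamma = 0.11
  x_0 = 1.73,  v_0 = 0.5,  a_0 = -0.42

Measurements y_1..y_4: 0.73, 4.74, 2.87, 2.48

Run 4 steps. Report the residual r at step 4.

step 1: x_pred=2.0276  r=-1.2976  x^+=1.7136  v^+=-0.2322  a^+=-0.6182
step 2: x_pred=0.9899  r=3.7501  x^+=1.8974  v^+=-0.3147  a^+=-0.0453
step 3: x_pred=1.4872  r=1.3828  x^+=1.8218  v^+=-0.1259  a^+=0.1660
step 4: x_pred=1.7903  r=0.6897  x^+=1.9572  v^+=0.1946  a^+=0.2713

resid = 0.6897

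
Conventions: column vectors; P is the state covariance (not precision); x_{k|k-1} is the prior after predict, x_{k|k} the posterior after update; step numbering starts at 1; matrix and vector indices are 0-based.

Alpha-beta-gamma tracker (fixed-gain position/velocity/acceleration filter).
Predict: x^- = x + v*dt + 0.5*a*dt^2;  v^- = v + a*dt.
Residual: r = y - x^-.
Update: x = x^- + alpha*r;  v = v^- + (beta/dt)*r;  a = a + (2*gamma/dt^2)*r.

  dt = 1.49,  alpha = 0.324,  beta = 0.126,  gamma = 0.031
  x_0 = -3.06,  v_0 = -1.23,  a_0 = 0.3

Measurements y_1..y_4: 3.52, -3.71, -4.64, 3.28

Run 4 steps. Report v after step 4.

step 1: x_pred=-4.5597  r=8.0797  x^+=-1.9419  v^+=-0.0998  a^+=0.5256
step 2: x_pred=-1.5070  r=-2.2030  x^+=-2.2208  v^+=0.4972  a^+=0.4641
step 3: x_pred=-0.9648  r=-3.6752  x^+=-2.1556  v^+=0.8779  a^+=0.3615
step 4: x_pred=-0.4462  r=3.7262  x^+=0.7611  v^+=1.7316  a^+=0.4655

v_post = 1.7316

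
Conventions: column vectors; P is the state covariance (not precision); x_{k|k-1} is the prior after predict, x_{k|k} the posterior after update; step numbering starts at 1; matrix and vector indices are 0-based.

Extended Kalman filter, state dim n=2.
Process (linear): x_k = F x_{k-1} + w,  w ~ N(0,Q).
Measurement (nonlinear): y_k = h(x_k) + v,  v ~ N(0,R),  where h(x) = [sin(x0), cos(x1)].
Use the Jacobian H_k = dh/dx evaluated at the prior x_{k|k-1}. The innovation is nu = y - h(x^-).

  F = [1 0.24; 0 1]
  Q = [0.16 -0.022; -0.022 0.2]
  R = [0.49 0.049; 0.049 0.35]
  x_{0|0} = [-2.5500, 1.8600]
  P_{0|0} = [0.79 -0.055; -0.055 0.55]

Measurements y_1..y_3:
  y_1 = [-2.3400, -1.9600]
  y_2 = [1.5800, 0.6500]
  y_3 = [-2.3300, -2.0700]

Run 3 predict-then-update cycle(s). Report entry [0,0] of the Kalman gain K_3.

K[0,0] = 0.2302

step 1: x^-=[-2.1036, 1.8600]  P^-=[0.9553 0.0550; 0.0550 0.7500]  H_jac=[-0.5080 0.0000; 0.0000 -0.9585]  S=[0.7365 0.0758; 0.0758 1.0390]  K=[-0.6586 -0.0027; 0.0335 -0.6943]  nu=[-1.4786, -1.6748]  x^+=[-1.1253, 2.9733]  P^+=[0.6356 0.0347; 0.0347 0.2518]
step 2: x^-=[-0.4117, 2.9733]  P^-=[0.8267 0.0731; 0.0731 0.4518]  H_jac=[0.9164 0.0000; 0.0000 -0.1675]  S=[1.1843 0.0378; 0.0378 0.3627]  K=[0.6429 -0.1007; 0.0634 -0.2153]  nu=[1.9802, 1.6359]  x^+=[0.6966, 2.7467]  P^+=[0.3384 0.0224; 0.0224 0.4313]
step 3: x^-=[1.3558, 2.7467]  P^-=[0.5340 0.1039; 0.1039 0.6313]  H_jac=[0.2133 0.0000; 0.0000 -0.3847]  S=[0.5143 0.0405; 0.0405 0.4434]  K=[0.2302 -0.1112; 0.0868 -0.5556]  nu=[-3.3070, -1.1469]  x^+=[0.7220, 3.0968]  P^+=[0.5033 0.0718; 0.0718 0.4944]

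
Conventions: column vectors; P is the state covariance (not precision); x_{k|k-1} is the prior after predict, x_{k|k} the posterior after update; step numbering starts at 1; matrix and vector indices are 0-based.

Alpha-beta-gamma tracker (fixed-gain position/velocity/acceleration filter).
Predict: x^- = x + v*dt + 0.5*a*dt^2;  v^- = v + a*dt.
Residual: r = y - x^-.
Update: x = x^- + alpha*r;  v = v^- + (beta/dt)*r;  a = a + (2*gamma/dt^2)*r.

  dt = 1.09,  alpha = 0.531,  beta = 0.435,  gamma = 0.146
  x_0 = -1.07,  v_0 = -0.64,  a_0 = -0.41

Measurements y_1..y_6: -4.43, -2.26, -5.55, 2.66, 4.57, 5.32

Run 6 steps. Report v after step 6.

step 1: x_pred=-2.0112  r=-2.4188  x^+=-3.2956  v^+=-2.0522  a^+=-1.0045
step 2: x_pred=-6.1292  r=3.8692  x^+=-4.0747  v^+=-1.6030  a^+=-0.0535
step 3: x_pred=-5.8537  r=0.3037  x^+=-5.6924  v^+=-1.5401  a^+=0.0211
step 4: x_pred=-7.3587  r=10.0187  x^+=-2.0387  v^+=2.4811  a^+=2.4834
step 5: x_pred=2.1409  r=2.4291  x^+=3.4308  v^+=6.1574  a^+=3.0804
step 6: x_pred=11.9722  r=-6.6522  x^+=8.4399  v^+=6.8602  a^+=1.4455

v_post = 6.8602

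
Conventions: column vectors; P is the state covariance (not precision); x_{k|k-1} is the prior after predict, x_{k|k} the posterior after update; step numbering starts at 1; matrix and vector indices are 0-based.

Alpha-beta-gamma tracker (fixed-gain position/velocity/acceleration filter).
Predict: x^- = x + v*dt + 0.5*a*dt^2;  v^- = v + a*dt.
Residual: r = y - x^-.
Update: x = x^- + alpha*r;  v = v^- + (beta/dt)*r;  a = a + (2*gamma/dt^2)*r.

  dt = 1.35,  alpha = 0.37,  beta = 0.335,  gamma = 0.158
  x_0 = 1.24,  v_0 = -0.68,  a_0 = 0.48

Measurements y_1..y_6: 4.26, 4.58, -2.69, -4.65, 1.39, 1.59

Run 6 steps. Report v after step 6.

step 1: x_pred=0.7594  r=3.5006  x^+=2.0546  v^+=0.8367  a^+=1.0870
step 2: x_pred=4.1746  r=0.4054  x^+=4.3246  v^+=2.4047  a^+=1.1573
step 3: x_pred=8.6254  r=-11.3154  x^+=4.4387  v^+=1.1590  a^+=-0.8047
step 4: x_pred=5.2701  r=-9.9201  x^+=1.5997  v^+=-2.3890  a^+=-2.5248
step 5: x_pred=-3.9261  r=5.3161  x^+=-1.9592  v^+=-4.4782  a^+=-1.6030
step 6: x_pred=-9.4655  r=11.0555  x^+=-5.3749  v^+=-3.8989  a^+=0.3139

v_post = -3.8989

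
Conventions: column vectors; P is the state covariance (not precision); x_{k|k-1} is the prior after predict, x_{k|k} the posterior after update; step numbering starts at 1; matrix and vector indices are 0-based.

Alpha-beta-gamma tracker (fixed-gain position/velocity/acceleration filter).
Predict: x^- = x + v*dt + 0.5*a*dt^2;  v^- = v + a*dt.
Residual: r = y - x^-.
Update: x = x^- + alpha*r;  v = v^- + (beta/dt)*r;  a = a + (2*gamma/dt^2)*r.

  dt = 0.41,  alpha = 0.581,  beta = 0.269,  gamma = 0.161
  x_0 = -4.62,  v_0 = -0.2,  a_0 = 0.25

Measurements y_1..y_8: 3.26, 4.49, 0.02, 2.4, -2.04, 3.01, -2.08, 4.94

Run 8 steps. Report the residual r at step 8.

resid = 18.2352

step 1: x_pred=-4.6810  r=7.9410  x^+=-0.0673  v^+=5.1126  a^+=15.4612
step 2: x_pred=3.3284  r=1.1616  x^+=4.0033  v^+=12.2138  a^+=17.6863
step 3: x_pred=10.4975  r=-10.4775  x^+=4.4101  v^+=12.5909  a^+=-2.3836
step 4: x_pred=9.3720  r=-6.9720  x^+=5.3213  v^+=7.0393  a^+=-15.7386
step 5: x_pred=6.8846  r=-8.9246  x^+=1.6994  v^+=-5.2689  a^+=-32.8338
step 6: x_pred=-3.2205  r=6.2305  x^+=0.3994  v^+=-14.6429  a^+=-20.8991
step 7: x_pred=-7.3608  r=5.2808  x^+=-4.2926  v^+=-19.7468  a^+=-10.7837
step 8: x_pred=-13.2952  r=18.2352  x^+=-2.7006  v^+=-12.2041  a^+=24.1464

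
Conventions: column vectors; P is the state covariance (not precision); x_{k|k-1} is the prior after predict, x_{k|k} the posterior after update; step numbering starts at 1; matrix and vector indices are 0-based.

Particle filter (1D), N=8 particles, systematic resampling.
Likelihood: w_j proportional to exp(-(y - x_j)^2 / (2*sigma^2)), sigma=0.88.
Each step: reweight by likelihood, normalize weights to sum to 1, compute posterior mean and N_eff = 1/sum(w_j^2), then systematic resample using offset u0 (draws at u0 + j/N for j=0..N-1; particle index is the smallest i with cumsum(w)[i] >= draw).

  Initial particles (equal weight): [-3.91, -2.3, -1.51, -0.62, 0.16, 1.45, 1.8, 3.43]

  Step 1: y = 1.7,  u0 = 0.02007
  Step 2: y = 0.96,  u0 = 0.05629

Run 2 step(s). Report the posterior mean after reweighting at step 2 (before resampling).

step 1: w=[0.0000, 0.0000, 0.0005, 0.0132, 0.0921, 0.4092, 0.4233, 0.0617]  mean=1.5725  Neff=2.7852  idx=[4, 5, 5, 5, 6, 6, 6, 6]
step 2: w=[0.1147, 0.1485, 0.1485, 0.1485, 0.1099, 0.1099, 0.1099, 0.1099]  mean=1.4560  Neff=7.8328  idx=[0, 1, 2, 3, 3, 5, 6, 7]

post_mean = 1.4560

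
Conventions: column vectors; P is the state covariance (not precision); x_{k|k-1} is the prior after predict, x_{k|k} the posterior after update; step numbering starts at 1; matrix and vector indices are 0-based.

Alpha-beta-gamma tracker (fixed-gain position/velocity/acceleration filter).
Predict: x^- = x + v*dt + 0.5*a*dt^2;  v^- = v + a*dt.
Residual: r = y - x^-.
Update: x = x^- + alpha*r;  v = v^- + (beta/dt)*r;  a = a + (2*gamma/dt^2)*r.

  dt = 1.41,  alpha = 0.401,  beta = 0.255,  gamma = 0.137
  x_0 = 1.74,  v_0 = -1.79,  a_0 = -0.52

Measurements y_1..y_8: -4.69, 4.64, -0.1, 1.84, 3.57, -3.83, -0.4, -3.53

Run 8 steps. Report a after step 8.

a_post = -3.8042

step 1: x_pred=-1.3008  r=-3.3892  x^+=-2.6599  v^+=-3.1361  a^+=-0.9871
step 2: x_pred=-8.0631  r=12.7031  x^+=-2.9691  v^+=-2.2306  a^+=0.7636
step 3: x_pred=-5.3552  r=5.2552  x^+=-3.2478  v^+=-0.2035  a^+=1.4879
step 4: x_pred=-2.0557  r=3.8957  x^+=-0.4935  v^+=2.5990  a^+=2.0248
step 5: x_pred=5.1839  r=-1.6139  x^+=4.5367  v^+=5.1621  a^+=1.8024
step 6: x_pred=13.6070  r=-17.4370  x^+=6.6147  v^+=4.5500  a^+=-0.6008
step 7: x_pred=12.4330  r=-12.8330  x^+=7.2870  v^+=1.3820  a^+=-2.3694
step 8: x_pred=6.8803  r=-10.4103  x^+=2.7058  v^+=-3.8416  a^+=-3.8042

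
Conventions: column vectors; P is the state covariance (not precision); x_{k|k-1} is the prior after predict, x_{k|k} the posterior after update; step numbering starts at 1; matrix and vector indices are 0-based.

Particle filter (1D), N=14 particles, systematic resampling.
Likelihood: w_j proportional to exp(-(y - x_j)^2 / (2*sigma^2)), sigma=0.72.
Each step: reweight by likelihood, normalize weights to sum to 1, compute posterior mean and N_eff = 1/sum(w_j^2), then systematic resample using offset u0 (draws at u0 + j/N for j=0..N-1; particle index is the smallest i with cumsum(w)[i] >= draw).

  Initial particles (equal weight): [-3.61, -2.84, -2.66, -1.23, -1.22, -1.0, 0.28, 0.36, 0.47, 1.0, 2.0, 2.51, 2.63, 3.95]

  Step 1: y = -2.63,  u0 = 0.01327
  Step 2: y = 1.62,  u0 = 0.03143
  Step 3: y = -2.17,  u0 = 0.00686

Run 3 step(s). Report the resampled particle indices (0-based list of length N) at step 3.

step 1: w=[0.1451, 0.3512, 0.3661, 0.0553, 0.0539, 0.0283, 0.0001, 0.0001, 0.0000, 0.0000, 0.0000, 0.0000, 0.0000, 0.0000]  mean=-2.6569  Neff=3.5069  idx=[0, 0, 1, 1, 1, 1, 1, 2, 2, 2, 2, 2, 3, 4]
step 2: w=[0.0000, 0.0000, 0.0000, 0.0000, 0.0000, 0.0000, 0.0000, 0.0000, 0.0000, 0.0000, 0.0000, 0.0000, 0.4862, 0.5136]  mean=-1.2251  Neff=1.9991  idx=[12, 12, 12, 12, 12, 12, 12, 13, 13, 13, 13, 13, 13, 13]
step 3: w=[0.0721, 0.0721, 0.0721, 0.0721, 0.0721, 0.0721, 0.0721, 0.0708, 0.0708, 0.0708, 0.0708, 0.0708, 0.0708, 0.0708]  mean=-1.2250  Neff=13.9988  idx=[0, 1, 2, 3, 4, 5, 6, 7, 8, 9, 10, 11, 12, 13]

resampled_idx = [0, 1, 2, 3, 4, 5, 6, 7, 8, 9, 10, 11, 12, 13]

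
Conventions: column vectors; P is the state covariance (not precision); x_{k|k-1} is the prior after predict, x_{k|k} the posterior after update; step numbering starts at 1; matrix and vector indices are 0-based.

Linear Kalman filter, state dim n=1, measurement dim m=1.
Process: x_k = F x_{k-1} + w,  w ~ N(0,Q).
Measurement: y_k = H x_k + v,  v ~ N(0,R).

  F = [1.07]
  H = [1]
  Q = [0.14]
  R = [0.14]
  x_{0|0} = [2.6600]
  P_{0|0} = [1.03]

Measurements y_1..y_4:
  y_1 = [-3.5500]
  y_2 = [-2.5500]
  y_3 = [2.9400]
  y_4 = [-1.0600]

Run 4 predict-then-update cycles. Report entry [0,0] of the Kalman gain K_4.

step 1: x^-=[2.8462]  P^-=[1.3192]  S=[1.4592]  K=[0.9041]  nu=[-6.3962]  x^+=[-2.9363]  P^+=[0.1266]
step 2: x^-=[-3.1419]  P^-=[0.2849]  S=[0.4249]  K=[0.6705]  nu=[0.5919]  x^+=[-2.7450]  P^+=[0.0939]
step 3: x^-=[-2.9372]  P^-=[0.2475]  S=[0.3875]  K=[0.6387]  nu=[5.8772]  x^+=[0.8165]  P^+=[0.0894]
step 4: x^-=[0.8737]  P^-=[0.2424]  S=[0.3824]  K=[0.6339]  nu=[-1.9337]  x^+=[-0.3520]  P^+=[0.0887]

K[0,0] = 0.6339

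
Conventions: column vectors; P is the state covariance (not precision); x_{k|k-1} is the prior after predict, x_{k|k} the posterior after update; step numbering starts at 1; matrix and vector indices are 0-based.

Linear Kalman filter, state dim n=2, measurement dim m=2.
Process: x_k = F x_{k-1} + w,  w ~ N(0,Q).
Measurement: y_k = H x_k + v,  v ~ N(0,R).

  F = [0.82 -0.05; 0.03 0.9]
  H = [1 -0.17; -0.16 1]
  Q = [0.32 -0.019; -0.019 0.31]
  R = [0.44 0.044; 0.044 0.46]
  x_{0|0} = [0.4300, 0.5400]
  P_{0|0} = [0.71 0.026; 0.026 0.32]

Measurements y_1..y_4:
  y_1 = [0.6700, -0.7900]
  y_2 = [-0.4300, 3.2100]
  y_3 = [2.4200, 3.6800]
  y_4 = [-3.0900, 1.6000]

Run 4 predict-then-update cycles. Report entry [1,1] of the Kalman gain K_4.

K[1,1] = 0.5196

step 1: x^-=[0.3256, 0.4989]  P^-=[0.7961 0.0032; 0.0032 0.5712]  S=[1.2515 -0.1772; -0.1772 1.0506]  K=[0.6341 -0.0112; 0.0019 0.5436]  nu=[0.4292, -1.2368]  x^+=[0.6117, -0.1726]  P^+=[0.2903 0.0692; 0.0692 0.2612]
step 2: x^-=[0.5102, -0.1370]  P^-=[0.5101 0.0273; 0.0273 0.5256]  S=[0.9560 -0.0989; -0.0989 0.9899]  K=[0.5285 -0.0020; -0.0105 0.5255]  nu=[-0.9635, 3.4286]  x^+=[-0.0060, 1.6748]  P^+=[0.2429 0.0612; 0.0612 0.2510]
step 3: x^-=[-0.0887, 1.5071]  P^-=[0.4789 0.0207; 0.0207 0.5169]  S=[0.9268 -0.0992; -0.0992 0.9825]  K=[0.5124 -0.0052; -0.0167 0.5210]  nu=[2.7649, 2.1587]  x^+=[1.3169, 2.5857]  P^+=[0.2350 0.0578; 0.0578 0.2482]
step 4: x^-=[0.9505, 2.3667]  P^-=[0.4739 0.0182; 0.0182 0.5144]  S=[0.9226 -0.1006; -0.1006 0.9807]  K=[0.5096 -0.0065; -0.0184 0.5196]  nu=[-3.6382, -0.6146]  x^+=[-0.8996, 2.1143]  P^+=[0.2336 0.0568; 0.0568 0.2473]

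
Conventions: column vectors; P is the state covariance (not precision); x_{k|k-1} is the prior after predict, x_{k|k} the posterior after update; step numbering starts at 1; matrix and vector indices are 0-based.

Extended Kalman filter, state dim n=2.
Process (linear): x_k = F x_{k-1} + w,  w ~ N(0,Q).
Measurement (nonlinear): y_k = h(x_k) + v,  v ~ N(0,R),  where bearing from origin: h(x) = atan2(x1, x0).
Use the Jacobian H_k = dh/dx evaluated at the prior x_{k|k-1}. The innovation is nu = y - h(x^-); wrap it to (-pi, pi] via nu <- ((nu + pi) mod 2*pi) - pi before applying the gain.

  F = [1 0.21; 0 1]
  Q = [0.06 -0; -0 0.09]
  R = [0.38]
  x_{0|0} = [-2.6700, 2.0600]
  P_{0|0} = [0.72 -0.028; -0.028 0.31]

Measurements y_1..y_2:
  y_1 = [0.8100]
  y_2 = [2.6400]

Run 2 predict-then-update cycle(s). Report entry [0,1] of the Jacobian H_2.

H_jac[0,1] = -0.1519

step 1: x^-=[-2.2374, 2.0600]  P^-=[0.7819 0.0371; 0.0371 0.4000]  H_jac=[-0.2227 -0.2419]  S=[0.4462]  K=[-0.4104; -0.2354]  nu=[-1.5875]  x^+=[-1.5859, 2.4336]  P^+=[0.7068 -0.0060; -0.0060 0.3753]
step 2: x^-=[-1.0748, 2.4336]  P^-=[0.7808 0.0728; 0.0728 0.4653]  H_jac=[-0.3438 -0.1519]  S=[0.4906]  K=[-0.5697; -0.1950]  nu=[0.6533]  x^+=[-1.4470, 2.3062]  P^+=[0.6215 0.0183; 0.0183 0.4466]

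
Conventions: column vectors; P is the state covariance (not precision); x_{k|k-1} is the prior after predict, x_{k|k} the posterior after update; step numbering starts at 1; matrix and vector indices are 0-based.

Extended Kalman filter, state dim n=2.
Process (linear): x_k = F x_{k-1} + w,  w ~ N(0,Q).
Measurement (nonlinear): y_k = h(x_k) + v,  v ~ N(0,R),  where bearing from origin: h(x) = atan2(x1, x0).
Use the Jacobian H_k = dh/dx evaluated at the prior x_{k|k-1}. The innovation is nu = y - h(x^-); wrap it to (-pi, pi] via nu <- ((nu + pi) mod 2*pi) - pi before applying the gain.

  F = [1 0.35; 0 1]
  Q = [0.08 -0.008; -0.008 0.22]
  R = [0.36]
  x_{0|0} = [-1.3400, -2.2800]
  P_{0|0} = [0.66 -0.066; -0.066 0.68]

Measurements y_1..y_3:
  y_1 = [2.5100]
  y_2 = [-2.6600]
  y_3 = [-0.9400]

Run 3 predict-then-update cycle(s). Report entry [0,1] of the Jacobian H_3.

step 1: x^-=[-2.1380, -2.2800]  P^-=[0.7771 0.1640; 0.1640 0.9000]  H_jac=[0.2334 -0.2188]  S=[0.4287]  K=[0.3393; -0.3702]  nu=[-1.4491]  x^+=[-2.6298, -1.7436]  P^+=[0.7277 0.2178; 0.2178 0.8413]
step 2: x^-=[-3.2400, -1.7436]  P^-=[1.0633 0.5043; 0.5043 1.0613]  H_jac=[0.1288 -0.2393]  S=[0.4073]  K=[0.0399; -0.4641]  nu=[-0.0121]  x^+=[-3.2405, -1.7380]  P^+=[1.0626 0.5118; 0.5118 0.9735]
step 3: x^-=[-3.8488, -1.7380]  P^-=[1.6202 0.8446; 0.8446 1.1935]  H_jac=[0.0975 -0.2158]  S=[0.3955]  K=[-0.0616; -0.4432]  nu=[1.7774]  x^+=[-3.9583, -2.5258]  P^+=[1.6187 0.8338; 0.8338 1.1158]

H_jac[0,1] = -0.2158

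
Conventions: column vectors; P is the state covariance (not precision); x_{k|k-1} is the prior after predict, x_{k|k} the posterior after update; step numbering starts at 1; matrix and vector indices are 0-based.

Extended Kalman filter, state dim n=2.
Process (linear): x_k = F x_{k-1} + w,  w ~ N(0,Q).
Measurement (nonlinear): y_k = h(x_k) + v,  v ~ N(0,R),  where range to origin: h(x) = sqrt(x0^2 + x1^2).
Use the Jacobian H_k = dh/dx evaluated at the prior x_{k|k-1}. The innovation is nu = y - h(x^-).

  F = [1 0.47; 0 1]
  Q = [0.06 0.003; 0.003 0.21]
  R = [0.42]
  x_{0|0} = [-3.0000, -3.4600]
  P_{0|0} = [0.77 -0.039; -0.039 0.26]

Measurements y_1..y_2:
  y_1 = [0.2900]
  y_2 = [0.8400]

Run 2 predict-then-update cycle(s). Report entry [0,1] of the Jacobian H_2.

H_jac[0,1] = -0.6487

step 1: x^-=[-4.6262, -3.4600]  P^-=[0.8508 0.0862; 0.0862 0.4700]  H_jac=[-0.8008 -0.5989]  S=[1.2169]  K=[-0.6023; -0.2881]  nu=[-5.4870]  x^+=[-1.3214, -1.8794]  P^+=[0.4093 -0.1249; -0.1249 0.3690]
step 2: x^-=[-2.2047, -1.8794]  P^-=[0.4334 0.0515; 0.0515 0.5790]  H_jac=[-0.7610 -0.6487]  S=[0.9656]  K=[-0.3762; -0.4296]  nu=[-2.0571]  x^+=[-1.4308, -0.9956]  P^+=[0.2968 -0.1045; -0.1045 0.4008]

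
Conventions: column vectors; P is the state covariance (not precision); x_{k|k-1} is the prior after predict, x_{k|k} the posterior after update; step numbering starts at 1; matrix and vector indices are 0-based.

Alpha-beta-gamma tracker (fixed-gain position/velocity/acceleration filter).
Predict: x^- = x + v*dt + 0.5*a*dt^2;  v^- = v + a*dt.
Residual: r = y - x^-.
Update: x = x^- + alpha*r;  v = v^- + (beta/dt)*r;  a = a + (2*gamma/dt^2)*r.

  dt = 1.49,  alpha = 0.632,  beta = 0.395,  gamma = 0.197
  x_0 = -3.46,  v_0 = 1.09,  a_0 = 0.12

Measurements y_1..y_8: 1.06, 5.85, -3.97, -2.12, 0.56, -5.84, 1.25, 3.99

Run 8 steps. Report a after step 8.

step 1: x_pred=-1.7027  r=2.7627  x^+=0.0433  v^+=2.0012  a^+=0.6103
step 2: x_pred=3.7026  r=2.1474  x^+=5.0597  v^+=3.4798  a^+=0.9914
step 3: x_pred=11.3452  r=-15.3152  x^+=1.6660  v^+=0.8969  a^+=-1.7266
step 4: x_pred=1.0858  r=-3.2058  x^+=-0.9403  v^+=-2.5255  a^+=-2.2955
step 5: x_pred=-7.2514  r=7.8114  x^+=-2.3146  v^+=-3.8750  a^+=-0.9092
step 6: x_pred=-9.0977  r=3.2577  x^+=-7.0388  v^+=-4.3662  a^+=-0.3311
step 7: x_pred=-13.9119  r=15.1619  x^+=-4.3296  v^+=-0.8400  a^+=2.3597
step 8: x_pred=-2.9619  r=6.9519  x^+=1.4317  v^+=4.5189  a^+=3.5934

a_post = 3.5934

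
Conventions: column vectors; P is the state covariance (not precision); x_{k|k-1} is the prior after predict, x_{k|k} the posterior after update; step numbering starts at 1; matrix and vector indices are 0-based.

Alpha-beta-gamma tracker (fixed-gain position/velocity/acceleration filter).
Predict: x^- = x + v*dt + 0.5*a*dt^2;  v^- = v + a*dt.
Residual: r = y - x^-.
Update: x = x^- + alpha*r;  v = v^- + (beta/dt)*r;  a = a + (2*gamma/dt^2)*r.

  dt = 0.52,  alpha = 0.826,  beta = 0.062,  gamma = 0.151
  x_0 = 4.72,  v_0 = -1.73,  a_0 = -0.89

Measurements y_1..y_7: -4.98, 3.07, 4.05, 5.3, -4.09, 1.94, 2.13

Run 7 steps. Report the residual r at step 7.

resid = -2.8028

step 1: x_pred=3.7001  r=-8.6801  x^+=-3.4697  v^+=-3.2277  a^+=-10.5845
step 2: x_pred=-6.5791  r=9.6491  x^+=1.3911  v^+=-7.5812  a^+=0.1923
step 3: x_pred=-2.5252  r=6.5752  x^+=2.9059  v^+=-6.6972  a^+=7.5358
step 4: x_pred=0.4422  r=4.8578  x^+=4.4547  v^+=-2.1994  a^+=12.9613
step 5: x_pred=5.0634  r=-9.1534  x^+=-2.4973  v^+=3.4491  a^+=2.7382
step 6: x_pred=-0.3336  r=2.2736  x^+=1.5444  v^+=5.1441  a^+=5.2774
step 7: x_pred=4.9328  r=-2.8028  x^+=2.6177  v^+=7.5542  a^+=2.1471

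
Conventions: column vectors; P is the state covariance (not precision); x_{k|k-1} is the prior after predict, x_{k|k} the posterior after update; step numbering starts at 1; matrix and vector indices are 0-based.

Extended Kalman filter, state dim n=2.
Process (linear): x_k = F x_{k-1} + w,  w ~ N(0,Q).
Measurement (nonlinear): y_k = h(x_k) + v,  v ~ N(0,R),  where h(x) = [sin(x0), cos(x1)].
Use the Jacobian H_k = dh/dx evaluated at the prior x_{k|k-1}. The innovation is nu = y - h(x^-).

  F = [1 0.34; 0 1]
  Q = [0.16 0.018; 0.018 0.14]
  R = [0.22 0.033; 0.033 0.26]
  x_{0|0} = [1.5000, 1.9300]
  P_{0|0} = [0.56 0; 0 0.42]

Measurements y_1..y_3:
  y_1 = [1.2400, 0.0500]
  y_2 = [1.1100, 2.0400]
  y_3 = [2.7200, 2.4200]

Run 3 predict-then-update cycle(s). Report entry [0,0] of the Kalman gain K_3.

step 1: x^-=[2.1562, 1.9300]  P^-=[0.7686 0.1608; 0.1608 0.5600]  H_jac=[-0.5525 0.0000; 0.0000 -0.9362]  S=[0.4546 0.1162; 0.1162 0.7508]  K=[-0.9192 -0.0583; -0.0177 -0.6955]  nu=[0.4065, 0.4015]  x^+=[1.7592, 1.6435]  P^+=[0.3695 0.0486; 0.0486 0.1938]
step 2: x^-=[2.3180, 1.6435]  P^-=[0.5849 0.1325; 0.1325 0.3338]  H_jac=[-0.6796 0.0000; 0.0000 -0.9974]  S=[0.4901 0.1228; 0.1228 0.5920]  K=[-0.7965 -0.0580; -0.0452 -0.5530]  nu=[0.3764, 2.1127]  x^+=[1.8957, 0.4583]  P^+=[0.2607 0.0415; 0.0415 0.1456]
step 3: x^-=[2.0515, 0.4583]  P^-=[0.4657 0.1090; 0.1090 0.2856]  H_jac=[-0.4624 0.0000; 0.0000 -0.4425]  S=[0.3196 0.0553; 0.0553 0.3159]  K=[-0.6677 -0.0358; -0.0912 -0.3841]  nu=[1.8333, 1.5232]  x^+=[0.7730, -0.2940]  P^+=[0.3202 0.0708; 0.0708 0.2325]

K[0,0] = -0.6677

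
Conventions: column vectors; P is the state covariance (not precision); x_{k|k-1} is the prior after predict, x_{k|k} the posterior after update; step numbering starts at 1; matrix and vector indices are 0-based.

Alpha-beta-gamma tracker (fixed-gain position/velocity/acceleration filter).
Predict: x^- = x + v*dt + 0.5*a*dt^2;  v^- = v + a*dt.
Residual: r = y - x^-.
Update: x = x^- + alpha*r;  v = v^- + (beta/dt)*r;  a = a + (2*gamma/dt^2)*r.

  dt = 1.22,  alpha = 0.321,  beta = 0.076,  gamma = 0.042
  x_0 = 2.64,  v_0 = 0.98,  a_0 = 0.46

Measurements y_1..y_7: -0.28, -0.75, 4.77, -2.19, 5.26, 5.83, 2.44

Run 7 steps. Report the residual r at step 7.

step 1: x_pred=4.1779  r=-4.4579  x^+=2.7469  v^+=1.2635  a^+=0.2084
step 2: x_pred=4.4435  r=-5.1935  x^+=2.7764  v^+=1.1942  a^+=-0.0847
step 3: x_pred=4.1703  r=0.5997  x^+=4.3628  v^+=1.1283  a^+=-0.0508
step 4: x_pred=5.7014  r=-7.8914  x^+=3.1683  v^+=0.5746  a^+=-0.4962
step 5: x_pred=3.5001  r=1.7599  x^+=4.0650  v^+=0.0789  a^+=-0.3969
step 6: x_pred=3.8659  r=1.9641  x^+=4.4964  v^+=-0.2830  a^+=-0.2860
step 7: x_pred=3.9383  r=-1.4983  x^+=3.4573  v^+=-0.7253  a^+=-0.3706

resid = -1.4983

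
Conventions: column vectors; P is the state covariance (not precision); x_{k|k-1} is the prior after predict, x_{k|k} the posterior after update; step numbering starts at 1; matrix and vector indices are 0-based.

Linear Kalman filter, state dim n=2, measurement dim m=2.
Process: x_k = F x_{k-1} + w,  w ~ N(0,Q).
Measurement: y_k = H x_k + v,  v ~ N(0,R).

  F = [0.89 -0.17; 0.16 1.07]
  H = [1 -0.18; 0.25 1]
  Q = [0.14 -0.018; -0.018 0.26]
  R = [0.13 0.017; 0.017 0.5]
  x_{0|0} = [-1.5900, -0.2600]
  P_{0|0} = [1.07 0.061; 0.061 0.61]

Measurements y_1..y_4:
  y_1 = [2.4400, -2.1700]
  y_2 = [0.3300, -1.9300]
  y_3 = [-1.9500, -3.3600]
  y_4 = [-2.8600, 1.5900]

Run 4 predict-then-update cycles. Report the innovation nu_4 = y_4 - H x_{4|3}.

innov = [-2.5845, 3.8459]

step 1: x^-=[-1.3709, -0.5326]  P^-=[0.9867 0.0798; 0.0798 1.0067]  S=[1.1206 0.1587; 0.1587 1.6083]  K=[0.8508 0.1191; -0.1834 0.6565]  nu=[3.7150, -1.2947]  x^+=[1.6359, -2.0640]  P^+=[0.1205 0.0439; 0.0439 0.3141]
step 2: x^-=[1.8068, -1.9467]  P^-=[0.2313 -0.0174; -0.0174 0.6378]  S=[0.3882 -0.0566; -0.0566 1.1435]  K=[0.6134 0.0657; -0.2617 0.5410]  nu=[-1.8272, -0.4350]  x^+=[0.6574, -1.7039]  P^+=[0.0848 0.0221; 0.0221 0.2605]
step 3: x^-=[0.8747, -1.7180]  P^-=[0.2080 -0.0329; -0.0329 0.5680]  S=[0.3683 -0.0646; -0.0646 1.0646]  K=[0.5904 0.0538; -0.2776 0.5090]  nu=[-3.1340, -1.8607]  x^+=[-1.0757, -1.7951]  P^+=[0.0807 0.0168; 0.0168 0.2456]
step 4: x^-=[-0.6522, -2.0929]  P^-=[0.2059 -0.0357; -0.0357 0.5490]  S=[0.3666 -0.0644; -0.0644 1.0440]  K=[0.5884 0.0514; -0.2790 0.5001]  nu=[-2.5845, 3.8459]  x^+=[-1.9750, 0.5515]  P^+=[0.0802 0.0157; 0.0157 0.2414]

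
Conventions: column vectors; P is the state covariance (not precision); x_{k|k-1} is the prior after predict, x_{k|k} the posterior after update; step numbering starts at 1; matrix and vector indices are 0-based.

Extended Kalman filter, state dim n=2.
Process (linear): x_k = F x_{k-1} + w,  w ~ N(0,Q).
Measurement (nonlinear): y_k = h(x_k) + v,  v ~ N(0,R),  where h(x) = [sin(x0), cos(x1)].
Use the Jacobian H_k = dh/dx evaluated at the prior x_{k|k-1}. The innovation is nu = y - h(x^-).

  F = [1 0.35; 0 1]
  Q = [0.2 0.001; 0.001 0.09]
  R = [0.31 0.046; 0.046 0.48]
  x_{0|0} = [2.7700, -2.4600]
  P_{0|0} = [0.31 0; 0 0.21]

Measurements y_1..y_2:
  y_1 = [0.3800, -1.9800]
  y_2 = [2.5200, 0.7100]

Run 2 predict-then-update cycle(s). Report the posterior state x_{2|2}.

x_post = [2.2337, -2.2957]

step 1: x^-=[1.9090, -2.4600]  P^-=[0.5357 0.0745; 0.0745 0.3000]  H_jac=[-0.3318 0.0000; 0.0000 0.6300]  S=[0.3690 0.0304; 0.0304 0.5991]  K=[-0.4903 0.1032; -0.0934 0.3202]  nu=[-0.5634, -1.2034]  x^+=[2.0609, -2.7928]  P^+=[0.4437 0.0429; 0.0429 0.2372]
step 2: x^-=[1.0835, -2.7928]  P^-=[0.7028 0.1269; 0.1269 0.3272]  H_jac=[0.4683 0.0000; 0.0000 0.3418]  S=[0.4641 0.0663; 0.0663 0.5182]  K=[0.7101 -0.0072; 0.0990 0.2031]  nu=[1.6364, 1.6498]  x^+=[2.2337, -2.2957]  P^+=[0.4694 0.0855; 0.0855 0.2986]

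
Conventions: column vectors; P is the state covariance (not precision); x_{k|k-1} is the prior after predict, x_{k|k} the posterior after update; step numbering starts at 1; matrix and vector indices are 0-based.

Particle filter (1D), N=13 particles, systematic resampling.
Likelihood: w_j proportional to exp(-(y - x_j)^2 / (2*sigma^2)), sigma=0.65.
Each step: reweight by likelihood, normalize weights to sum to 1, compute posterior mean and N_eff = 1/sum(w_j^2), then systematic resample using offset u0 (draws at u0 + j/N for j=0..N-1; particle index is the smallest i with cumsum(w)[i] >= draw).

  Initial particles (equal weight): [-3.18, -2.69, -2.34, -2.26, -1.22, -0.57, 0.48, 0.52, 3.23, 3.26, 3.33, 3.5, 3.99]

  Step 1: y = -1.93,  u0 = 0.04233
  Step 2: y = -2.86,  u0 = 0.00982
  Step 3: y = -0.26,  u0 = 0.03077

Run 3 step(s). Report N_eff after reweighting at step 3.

N_eff = 8.4345

step 1: w=[0.0520, 0.1669, 0.2709, 0.2906, 0.1820, 0.0370, 0.0003, 0.0003, 0.0000, 0.0000, 0.0000, 0.0000, 0.0000]  mean=-2.1477  Neff=4.4871  idx=[0, 1, 1, 2, 2, 2, 3, 3, 3, 3, 4, 4, 5]
step 2: w=[0.1151, 0.1256, 0.1256, 0.0944, 0.0944, 0.0944, 0.0849, 0.0849, 0.0849, 0.0849, 0.0054, 0.0054, 0.0003]  mean=-2.4849  Neff=9.9603  idx=[0, 0, 1, 1, 2, 3, 4, 4, 5, 6, 7, 8, 9]
step 3: w=[0.0007, 0.0007, 0.0149, 0.0149, 0.0149, 0.0965, 0.0965, 0.0965, 0.0965, 0.1420, 0.1420, 0.1420, 0.1420]  mean=-2.3113  Neff=8.4345  idx=[3, 5, 6, 7, 8, 8, 9, 9, 10, 11, 11, 12, 12]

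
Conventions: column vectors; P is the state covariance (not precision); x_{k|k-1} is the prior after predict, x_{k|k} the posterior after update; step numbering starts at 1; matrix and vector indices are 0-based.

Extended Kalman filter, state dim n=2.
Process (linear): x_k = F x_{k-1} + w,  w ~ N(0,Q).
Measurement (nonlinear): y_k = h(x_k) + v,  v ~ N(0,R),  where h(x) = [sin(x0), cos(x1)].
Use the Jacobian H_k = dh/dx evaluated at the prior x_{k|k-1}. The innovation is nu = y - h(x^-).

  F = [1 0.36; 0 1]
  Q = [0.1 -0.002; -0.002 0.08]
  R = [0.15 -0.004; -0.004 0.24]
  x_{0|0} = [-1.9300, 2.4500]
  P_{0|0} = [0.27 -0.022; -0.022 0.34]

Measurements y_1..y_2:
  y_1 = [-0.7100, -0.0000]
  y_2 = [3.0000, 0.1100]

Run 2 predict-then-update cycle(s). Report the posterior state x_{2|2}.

x_post = [2.0611, 2.0459]

step 1: x^-=[-1.0480, 2.4500]  P^-=[0.3982 0.0984; 0.0984 0.4200]  H_jac=[0.4993 0.0000; 0.0000 -0.6378]  S=[0.2493 -0.0353; -0.0353 0.4108]  K=[0.7856 -0.0852; 0.1060 -0.6429]  nu=[0.1564, 0.7702]  x^+=[-0.9907, 1.9714]  P^+=[0.2367 0.0370; 0.0370 0.2426]
step 2: x^-=[-0.2810, 1.9714]  P^-=[0.3947 0.1223; 0.1223 0.3226]  H_jac=[0.9608 0.0000; 0.0000 -0.9208]  S=[0.5144 -0.1122; -0.1122 0.5135]  K=[0.7240 -0.0611; 0.1074 -0.5550]  nu=[3.2773, 0.5000]  x^+=[2.0611, 2.0459]  P^+=[0.1133 0.0191; 0.0191 0.1451]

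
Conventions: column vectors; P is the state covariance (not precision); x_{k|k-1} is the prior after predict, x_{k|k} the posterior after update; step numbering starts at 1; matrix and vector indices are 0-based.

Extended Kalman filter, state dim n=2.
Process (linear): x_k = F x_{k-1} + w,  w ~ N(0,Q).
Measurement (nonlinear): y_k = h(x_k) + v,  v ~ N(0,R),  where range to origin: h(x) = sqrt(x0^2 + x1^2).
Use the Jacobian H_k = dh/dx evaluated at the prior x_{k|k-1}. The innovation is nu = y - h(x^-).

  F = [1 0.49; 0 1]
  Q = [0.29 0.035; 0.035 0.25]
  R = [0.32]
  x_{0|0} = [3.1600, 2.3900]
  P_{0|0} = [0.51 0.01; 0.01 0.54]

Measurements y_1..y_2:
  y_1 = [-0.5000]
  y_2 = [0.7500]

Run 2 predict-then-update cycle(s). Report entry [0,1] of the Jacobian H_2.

H_jac[0,1] = -0.0023

step 1: x^-=[4.3311, 2.3900]  P^-=[0.9395 0.3096; 0.3096 0.7900]  H_jac=[0.8755 0.4831]  S=[1.4865]  K=[0.6540; 0.4391]  nu=[-5.4468]  x^+=[0.7691, -0.0018]  P^+=[0.3037 -0.1173; -0.1173 0.5034]
step 2: x^-=[0.7682, -0.0018]  P^-=[0.5997 0.1644; 0.1644 0.7534]  H_jac=[1.0000 -0.0023]  S=[0.9189]  K=[0.6522; 0.1770]  nu=[-0.0182]  x^+=[0.7563, -0.0050]  P^+=[0.2088 0.0583; 0.0583 0.7246]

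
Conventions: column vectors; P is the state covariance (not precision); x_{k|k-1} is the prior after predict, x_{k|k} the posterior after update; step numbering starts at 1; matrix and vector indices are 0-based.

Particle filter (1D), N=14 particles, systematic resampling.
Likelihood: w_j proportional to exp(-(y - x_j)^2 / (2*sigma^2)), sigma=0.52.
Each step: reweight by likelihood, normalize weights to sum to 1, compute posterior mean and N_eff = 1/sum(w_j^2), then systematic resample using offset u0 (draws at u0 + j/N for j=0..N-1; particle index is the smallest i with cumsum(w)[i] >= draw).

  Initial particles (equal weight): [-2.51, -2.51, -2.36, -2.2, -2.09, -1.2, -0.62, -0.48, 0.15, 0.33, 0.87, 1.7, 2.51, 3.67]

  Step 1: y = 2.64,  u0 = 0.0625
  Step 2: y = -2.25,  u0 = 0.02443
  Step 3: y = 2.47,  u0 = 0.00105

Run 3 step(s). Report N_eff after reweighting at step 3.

N_eff = 14.0000

step 1: w=[0.0000, 0.0000, 0.0000, 0.0000, 0.0000, 0.0000, 0.0000, 0.0000, 0.0000, 0.0000, 0.0023, 0.1492, 0.7409, 0.1075]  mean=2.5099  Neff=1.7159  idx=[11, 11, 12, 12, 12, 12, 12, 12, 12, 12, 12, 12, 13, 13]
step 2: w=[0.5000, 0.5000, 0.0000, 0.0000, 0.0000, 0.0000, 0.0000, 0.0000, 0.0000, 0.0000, 0.0000, 0.0000, 0.0000, 0.0000]  mean=1.7000  Neff=2.0000  idx=[0, 0, 0, 0, 0, 0, 0, 1, 1, 1, 1, 1, 1, 1]
step 3: w=[0.0714, 0.0714, 0.0714, 0.0714, 0.0714, 0.0714, 0.0714, 0.0714, 0.0714, 0.0714, 0.0714, 0.0714, 0.0714, 0.0714]  mean=1.7000  Neff=14.0000  idx=[0, 1, 2, 3, 4, 5, 6, 7, 8, 9, 10, 11, 12, 13]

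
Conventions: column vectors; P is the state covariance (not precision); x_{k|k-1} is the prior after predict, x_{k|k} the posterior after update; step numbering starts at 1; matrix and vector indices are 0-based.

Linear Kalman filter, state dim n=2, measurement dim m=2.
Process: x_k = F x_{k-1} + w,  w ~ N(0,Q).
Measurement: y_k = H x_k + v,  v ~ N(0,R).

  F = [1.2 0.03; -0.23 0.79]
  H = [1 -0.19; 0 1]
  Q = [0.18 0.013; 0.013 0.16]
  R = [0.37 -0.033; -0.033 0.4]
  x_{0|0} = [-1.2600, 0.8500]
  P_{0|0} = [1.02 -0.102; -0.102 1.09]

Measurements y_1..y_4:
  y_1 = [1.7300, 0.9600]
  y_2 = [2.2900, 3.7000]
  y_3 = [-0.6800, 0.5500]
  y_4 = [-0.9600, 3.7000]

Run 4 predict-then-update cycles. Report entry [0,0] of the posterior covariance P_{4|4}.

step 1: x^-=[-1.4865, 0.9613]  P^-=[1.6424 -0.3387; -0.3387 0.9313]  S=[2.1748 -0.5486; -0.5486 1.3313]  K=[0.8043 0.0770; -0.0677 0.6717]  nu=[3.3991, -0.0013]  x^+=[1.2472, 0.7305]  P^+=[0.2958 0.0043; 0.0043 0.2709]
step 2: x^-=[1.5185, 0.2902]  P^-=[0.6066 -0.0582; -0.0582 0.3432]  S=[1.0111 -0.1564; -0.1564 0.7432]  K=[0.6189 0.0519; -0.0523 0.4507]  nu=[0.8266, 3.4098]  x^+=[2.2072, 1.7839]  P^+=[0.2273 0.0003; 0.0003 0.1820]
step 3: x^-=[2.7021, 0.9016]  P^-=[0.5076 -0.0451; -0.0451 0.2855]  S=[0.9050 -0.1324; -0.1324 0.6855]  K=[0.5770 0.0456; -0.0503 0.4068]  nu=[-3.2108, -0.3516]  x^+=[0.8335, 0.9201]  P^+=[0.2118 -0.0008; -0.0008 0.1644]
step 4: x^-=[1.0278, 0.5351]  P^-=[0.4851 -0.0423; -0.0423 0.2741]  S=[0.8811 -0.1274; -0.1274 0.6741]  K=[0.5661 0.0442; -0.0497 0.3972]  nu=[-1.8862, 3.1649]  x^+=[0.1000, 1.8860]  P^+=[0.2078 -0.0010; -0.0010 0.1605]

P_post[0,0] = 0.2078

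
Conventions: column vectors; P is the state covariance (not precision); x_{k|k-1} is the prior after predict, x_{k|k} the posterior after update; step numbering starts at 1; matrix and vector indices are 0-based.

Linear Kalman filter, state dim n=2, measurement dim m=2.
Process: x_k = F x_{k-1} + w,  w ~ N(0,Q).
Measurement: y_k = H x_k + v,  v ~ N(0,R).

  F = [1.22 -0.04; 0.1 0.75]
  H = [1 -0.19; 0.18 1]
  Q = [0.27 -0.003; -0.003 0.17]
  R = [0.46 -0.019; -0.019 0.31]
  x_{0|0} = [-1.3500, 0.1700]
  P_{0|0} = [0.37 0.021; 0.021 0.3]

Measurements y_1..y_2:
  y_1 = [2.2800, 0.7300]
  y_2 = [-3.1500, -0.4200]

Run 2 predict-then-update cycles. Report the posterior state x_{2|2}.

x_post = [-1.4752, 0.1266]

step 1: x^-=[-1.6538, -0.0075]  P^-=[0.8191 0.0523; 0.0523 0.3456]  S=[1.2718 0.1133; 0.1133 0.7010]  K=[0.6198 0.1848; -0.0564 0.5156]  nu=[3.9324, 1.0352]  x^+=[0.9749, 0.3042]  P^+=[0.2807 -0.0050; -0.0050 0.1618]
step 2: x^-=[1.1772, 0.3257]  P^-=[0.6885 0.0218; 0.0218 0.2631]  S=[1.1497 0.0760; 0.0760 0.6032]  K=[0.5841 0.1680; -0.0542 0.4494]  nu=[-4.2653, -0.9576]  x^+=[-1.4752, 0.1266]  P^+=[0.2643 -0.0066; -0.0066 0.1415]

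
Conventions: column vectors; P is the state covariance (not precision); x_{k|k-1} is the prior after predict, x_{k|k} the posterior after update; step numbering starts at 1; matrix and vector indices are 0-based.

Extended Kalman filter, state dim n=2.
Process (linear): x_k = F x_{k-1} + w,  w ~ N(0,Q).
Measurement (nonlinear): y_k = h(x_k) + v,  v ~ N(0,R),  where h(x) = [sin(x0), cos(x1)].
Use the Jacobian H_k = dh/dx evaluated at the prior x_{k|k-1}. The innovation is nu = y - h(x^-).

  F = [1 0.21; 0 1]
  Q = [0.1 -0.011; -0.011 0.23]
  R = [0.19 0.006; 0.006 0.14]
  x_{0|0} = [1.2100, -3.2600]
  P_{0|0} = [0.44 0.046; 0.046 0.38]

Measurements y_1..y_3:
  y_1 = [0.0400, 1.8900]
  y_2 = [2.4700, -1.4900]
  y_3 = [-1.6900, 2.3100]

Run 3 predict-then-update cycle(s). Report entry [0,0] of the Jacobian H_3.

step 1: x^-=[0.5254, -3.2600]  P^-=[0.5761 0.1148; 0.1148 0.6100]  H_jac=[0.8651 0.0000; 0.0000 -0.1181]  S=[0.6212 -0.0057; -0.0057 0.1485]  K=[0.8018 -0.0604; 0.1555 -0.4792]  nu=[-0.4616, 2.8830]  x^+=[-0.0187, -4.7133]  P^+=[0.1757 0.0308; 0.0308 0.5600]
step 2: x^-=[-1.0085, -4.7133]  P^-=[0.3133 0.1374; 0.1374 0.7900]  H_jac=[0.5331 0.0000; 0.0000 -1.0000]  S=[0.2791 -0.0673; -0.0673 0.9300]  K=[0.5730 -0.1063; 0.0588 -0.8452]  nu=[3.3160, -1.4909]  x^+=[1.0499, -3.2581]  P^+=[0.2030 0.0114; 0.0114 0.1180]
step 3: x^-=[0.3657, -3.2581]  P^-=[0.3130 0.0252; 0.0252 0.3480]  H_jac=[0.9339 0.0000; 0.0000 -0.1163]  S=[0.4630 0.0033; 0.0033 0.1447]  K=[0.6316 -0.0345; 0.0529 -0.2808]  nu=[-2.0476, 3.3032]  x^+=[-1.0415, -4.2940]  P^+=[0.1283 0.0089; 0.0089 0.3354]

H_jac[0,0] = 0.9339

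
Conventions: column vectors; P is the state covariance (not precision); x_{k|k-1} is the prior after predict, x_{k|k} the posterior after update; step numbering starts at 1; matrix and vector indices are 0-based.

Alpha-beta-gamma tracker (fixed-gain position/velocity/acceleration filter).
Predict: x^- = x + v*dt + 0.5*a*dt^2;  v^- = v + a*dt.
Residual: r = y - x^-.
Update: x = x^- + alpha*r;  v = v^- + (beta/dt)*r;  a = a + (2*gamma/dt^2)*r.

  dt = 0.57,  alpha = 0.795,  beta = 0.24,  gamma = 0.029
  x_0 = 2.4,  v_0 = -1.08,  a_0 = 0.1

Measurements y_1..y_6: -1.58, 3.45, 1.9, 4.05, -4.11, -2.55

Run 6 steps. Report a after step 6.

step 1: x_pred=1.8006  r=-3.3806  x^+=-0.8870  v^+=-2.4464  a^+=-0.5035
step 2: x_pred=-2.3632  r=5.8132  x^+=2.2583  v^+=-0.2858  a^+=0.5343
step 3: x_pred=2.1822  r=-0.2822  x^+=1.9579  v^+=-0.1000  a^+=0.4839
step 4: x_pred=1.9794  r=2.0706  x^+=3.6255  v^+=1.0476  a^+=0.8535
step 5: x_pred=4.3613  r=-8.4713  x^+=-2.3734  v^+=-2.0328  a^+=-0.6588
step 6: x_pred=-3.6391  r=1.0891  x^+=-2.7733  v^+=-1.9497  a^+=-0.4643

a_post = -0.4643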